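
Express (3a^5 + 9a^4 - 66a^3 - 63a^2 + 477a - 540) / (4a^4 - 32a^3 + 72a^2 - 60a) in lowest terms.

(3a^3 + 18a^2 - 21a - 180)/(4a^2 - 20a)

Apply the Euclidean algorithm:
  3a^5 + 9a^4 - 66a^3 - 63a^2 + 477a - 540 = ((3/4)a + 33/4)(4a^4 - 32a^3 + 72a^2 - 60a) + (144a^3 - 612a^2 + 972a - 540)
  4a^4 - 32a^3 + 72a^2 - 60a = ((1/36)a - 5/48)(144a^3 - 612a^2 + 972a - 540) + (-(75/4)a^2 + (225/4)a - 225/4)
  144a^3 - 612a^2 + 972a - 540 = (-(192/25)a + 48/5)(-(75/4)a^2 + (225/4)a - 225/4) + (0)
Last nonzero remainder: -(75/4)a^2 + (225/4)a - 225/4. Dividing through by -75/4 gives the monic gcd a^2 - 3a + 3.
Cancel a^2 - 3a + 3 from numerator and denominator to get the reduced form.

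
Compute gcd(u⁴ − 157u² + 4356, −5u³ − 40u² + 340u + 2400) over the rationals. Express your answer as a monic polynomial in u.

Apply the Euclidean algorithm:
  u⁴ − 157u² + 4356 = (−(1/5)u + 8/5)(−5u³ − 40u² + 340u + 2400) + (−25u² − 64u + 516)
  −5u³ − 40u² + 340u + 2400 = ((1/5)u + 136/125)(−25u² − 64u + 516) + ((38304/125)u + 229824/125)
  −25u² − 64u + 516 = (−(3125/38304)u + 5375/19152)((38304/125)u + 229824/125) + (0)
Last nonzero remainder: (38304/125)u + 229824/125. Dividing through by 38304/125 gives the monic gcd u + 6.

u + 6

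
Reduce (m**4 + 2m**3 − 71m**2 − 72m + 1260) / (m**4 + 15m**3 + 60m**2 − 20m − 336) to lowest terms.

(m**2 − 11m + 30)/(m**2 + 2m − 8)

Repeated division with remainder:
  m**4 + 2m**3 − 71m**2 − 72m + 1260 = (m**4 + 15m**3 + 60m**2 − 20m − 336) + (−13m**3 − 131m**2 − 52m + 1596)
  m**4 + 15m**3 + 60m**2 − 20m − 336 = (−(1/13)m − 64/169)(−13m**3 − 131m**2 − 52m + 1596) + ((1080/169)m**2 + (1080/13)m + 45360/169)
  −13m**3 − 131m**2 − 52m + 1596 = (−(2197/1080)m + 3211/540)((1080/169)m**2 + (1080/13)m + 45360/169) + (0)
Last nonzero remainder: (1080/169)m**2 + (1080/13)m + 45360/169. Dividing through by 1080/169 gives the monic gcd m**2 + 13m + 42.
Cancel m**2 + 13m + 42 from numerator and denominator to get the reduced form.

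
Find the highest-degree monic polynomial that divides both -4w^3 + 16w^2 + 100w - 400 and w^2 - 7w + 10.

w - 5

Apply the Euclidean algorithm:
  -4w^3 + 16w^2 + 100w - 400 = (-4w - 12)(w^2 - 7w + 10) + (56w - 280)
  w^2 - 7w + 10 = ((1/56)w - 1/28)(56w - 280) + (0)
Last nonzero remainder: 56w - 280. Dividing through by 56 gives the monic gcd w - 5.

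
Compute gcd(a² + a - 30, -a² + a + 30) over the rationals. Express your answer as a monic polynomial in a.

Repeated division with remainder:
  a² + a - 30 = (-1)(-a² + a + 30) + (2a)
  -a² + a + 30 = (-(1/2)a + 1/2)(2a) + (30)
  2a = ((1/15)a)(30) + (0)
The last nonzero remainder is the constant 30, so the polynomials are coprime and gcd = 1.

1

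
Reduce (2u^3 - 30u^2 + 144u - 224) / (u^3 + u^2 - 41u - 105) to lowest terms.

(2u^2 - 16u + 32)/(u^2 + 8u + 15)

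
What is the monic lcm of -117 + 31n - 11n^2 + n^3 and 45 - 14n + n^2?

585 - 272n + 86n^2 - 16n^3 + n^4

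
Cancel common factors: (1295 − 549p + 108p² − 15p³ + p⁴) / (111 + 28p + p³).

(35 − 12p + p²)/(3 + p)

Apply the Euclidean algorithm:
  p⁴ − 15p³ + 108p² − 549p + 1295 = (p − 15)(p³ + 28p + 111) + (80p² − 240p + 2960)
  p³ + 28p + 111 = ((1/80)p + 3/80)(80p² − 240p + 2960) + (0)
Last nonzero remainder: 80p² − 240p + 2960. Dividing through by 80 gives the monic gcd p² − 3p + 37.
Cancel p² − 3p + 37 from numerator and denominator to get the reduced form.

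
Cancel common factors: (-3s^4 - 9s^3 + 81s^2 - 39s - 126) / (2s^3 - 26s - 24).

(-3s^3 - 6s^2 + 87s - 126)/(2s^2 - 2s - 24)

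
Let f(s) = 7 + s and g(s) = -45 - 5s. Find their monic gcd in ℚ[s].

By polynomial division,
  s + 7 = (-1/5)(-5s - 45) + (-2)
  -5s - 45 = ((5/2)s + 45/2)(-2) + (0)
The last nonzero remainder is the constant -2, so the polynomials are coprime and gcd = 1.

1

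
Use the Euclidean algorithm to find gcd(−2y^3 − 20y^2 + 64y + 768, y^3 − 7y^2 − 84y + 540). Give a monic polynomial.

y − 6

Apply the Euclidean algorithm:
  −2y^3 − 20y^2 + 64y + 768 = (−2)(y^3 − 7y^2 − 84y + 540) + (−34y^2 − 104y + 1848)
  y^3 − 7y^2 − 84y + 540 = (−(1/34)y + 171/578)(−34y^2 − 104y + 1848) + ((324/289)y − 1944/289)
  −34y^2 − 104y + 1848 = (−(4913/162)y − 22253/81)((324/289)y − 1944/289) + (0)
Last nonzero remainder: (324/289)y − 1944/289. Dividing through by 324/289 gives the monic gcd y − 6.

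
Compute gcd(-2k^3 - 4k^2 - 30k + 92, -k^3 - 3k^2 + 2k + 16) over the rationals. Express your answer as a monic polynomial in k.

Apply the Euclidean algorithm:
  -2k^3 - 4k^2 - 30k + 92 = (2)(-k^3 - 3k^2 + 2k + 16) + (2k^2 - 34k + 60)
  -k^3 - 3k^2 + 2k + 16 = (-(1/2)k - 10)(2k^2 - 34k + 60) + (-308k + 616)
  2k^2 - 34k + 60 = (-(1/154)k + 15/154)(-308k + 616) + (0)
Last nonzero remainder: -308k + 616. Dividing through by -308 gives the monic gcd k - 2.

k - 2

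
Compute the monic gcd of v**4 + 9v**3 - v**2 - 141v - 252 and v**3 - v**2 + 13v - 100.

v - 4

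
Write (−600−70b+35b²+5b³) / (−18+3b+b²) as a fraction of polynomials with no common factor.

(−100+5b+5b²)/(−3+b)

Euclidean algorithm in ℚ[b]:
  5b³+35b²−70b−600 = (5b+20)(b²+3b−18) + (−40b−240)
  b²+3b−18 = (−(1/40)b+3/40)(−40b−240) + (0)
Last nonzero remainder: −40b−240. Dividing through by −40 gives the monic gcd b+6.
Cancel b+6 from numerator and denominator to get the reduced form.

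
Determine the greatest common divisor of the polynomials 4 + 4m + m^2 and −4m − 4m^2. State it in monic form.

1

Repeated division with remainder:
  m^2 + 4m + 4 = (−1/4)(−4m^2 − 4m) + (3m + 4)
  −4m^2 − 4m = (−(4/3)m + 4/9)(3m + 4) + (−16/9)
  3m + 4 = (−(27/16)m − 9/4)(−16/9) + (0)
The last nonzero remainder is the constant −16/9, so the polynomials are coprime and gcd = 1.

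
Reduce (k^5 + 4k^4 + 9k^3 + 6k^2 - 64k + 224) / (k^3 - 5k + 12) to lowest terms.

(k^3 + 7k^2 + 26k + 56)/(k + 3)

Apply the Euclidean algorithm:
  k^5 + 4k^4 + 9k^3 + 6k^2 - 64k + 224 = (k^2 + 4k + 14)(k^3 - 5k + 12) + (14k^2 - 42k + 56)
  k^3 - 5k + 12 = ((1/14)k + 3/14)(14k^2 - 42k + 56) + (0)
Last nonzero remainder: 14k^2 - 42k + 56. Dividing through by 14 gives the monic gcd k^2 - 3k + 4.
Cancel k^2 - 3k + 4 from numerator and denominator to get the reduced form.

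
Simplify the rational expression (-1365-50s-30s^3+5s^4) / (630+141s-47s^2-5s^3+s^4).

(65-10s+5s^2)/(-30-s+s^2)

Repeated division with remainder:
  5s^4-30s^3-50s-1365 = (5)(s^4-5s^3-47s^2+141s+630) + (-5s^3+235s^2-755s-4515)
  s^4-5s^3-47s^2+141s+630 = (-(1/5)s-42/5)(-5s^3+235s^2-755s-4515) + (1776s^2-7104s-37296)
  -5s^3+235s^2-755s-4515 = (-(5/1776)s+215/1776)(1776s^2-7104s-37296) + (0)
Last nonzero remainder: 1776s^2-7104s-37296. Dividing through by 1776 gives the monic gcd s^2-4s-21.
Cancel s^2-4s-21 from numerator and denominator to get the reduced form.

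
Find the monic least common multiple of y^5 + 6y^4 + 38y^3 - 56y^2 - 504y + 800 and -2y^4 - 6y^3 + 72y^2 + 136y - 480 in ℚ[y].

Repeated division with remainder:
  y^5 + 6y^4 + 38y^3 - 56y^2 - 504y + 800 = (-(1/2)y - 3/2)(-2y^4 - 6y^3 + 72y^2 + 136y - 480) + (65y^3 + 120y^2 - 540y + 80)
  -2y^4 - 6y^3 + 72y^2 + 136y - 480 = (-(2/65)y - 6/169)(65y^3 + 120y^2 - 540y + 80) + ((10080/169)y^2 + (20160/169)y - 80640/169)
  65y^3 + 120y^2 - 540y + 80 = ((2197/2016)y - 169/1008)((10080/169)y^2 + (20160/169)y - 80640/169) + (0)
Last nonzero remainder: (10080/169)y^2 + (20160/169)y - 80640/169. Dividing through by 10080/169 gives the monic gcd y^2 + 2y - 8.
Then lcm(f, g) = f·g / gcd(f, g); expanding and making the result monic gives the answer.

y^7 + 7y^6 + 14y^5 - 198y^4 - 1700y^3 + 1976y^2 + 15920y - 24000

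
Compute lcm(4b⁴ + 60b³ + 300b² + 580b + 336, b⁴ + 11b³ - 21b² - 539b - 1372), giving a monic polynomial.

Repeated division with remainder:
  4b⁴ + 60b³ + 300b² + 580b + 336 = (4)(b⁴ + 11b³ - 21b² - 539b - 1372) + (16b³ + 384b² + 2736b + 5824)
  b⁴ + 11b³ - 21b² - 539b - 1372 = ((1/16)b - 13/16)(16b³ + 384b² + 2736b + 5824) + (120b² + 1320b + 3360)
  16b³ + 384b² + 2736b + 5824 = ((2/15)b + 26/15)(120b² + 1320b + 3360) + (0)
Last nonzero remainder: 120b² + 1320b + 3360. Dividing through by 120 gives the monic gcd b² + 11b + 28.
Then lcm(f, g) = f·g / gcd(f, g); expanding and making the result monic gives the answer.

b⁶ + 15b⁵ + 26b⁴ - 590b³ - 3591b² - 7105b - 4116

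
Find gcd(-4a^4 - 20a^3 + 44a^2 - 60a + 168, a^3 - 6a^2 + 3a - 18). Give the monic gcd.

Apply the Euclidean algorithm:
  -4a^4 - 20a^3 + 44a^2 - 60a + 168 = (-4a - 44)(a^3 - 6a^2 + 3a - 18) + (-208a^2 - 624)
  a^3 - 6a^2 + 3a - 18 = (-(1/208)a + 3/104)(-208a^2 - 624) + (0)
Last nonzero remainder: -208a^2 - 624. Dividing through by -208 gives the monic gcd a^2 + 3.

a^2 + 3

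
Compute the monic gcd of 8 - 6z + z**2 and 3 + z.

Euclidean algorithm in ℚ[z]:
  z**2 - 6z + 8 = (z - 9)(z + 3) + (35)
  z + 3 = ((1/35)z + 3/35)(35) + (0)
The last nonzero remainder is the constant 35, so the polynomials are coprime and gcd = 1.

1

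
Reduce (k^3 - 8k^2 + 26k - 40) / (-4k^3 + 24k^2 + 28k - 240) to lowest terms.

Repeated division with remainder:
  k^3 - 8k^2 + 26k - 40 = (-1/4)(-4k^3 + 24k^2 + 28k - 240) + (-2k^2 + 33k - 100)
  -4k^3 + 24k^2 + 28k - 240 = (2k + 21)(-2k^2 + 33k - 100) + (-465k + 1860)
  -2k^2 + 33k - 100 = ((2/465)k - 5/93)(-465k + 1860) + (0)
Last nonzero remainder: -465k + 1860. Dividing through by -465 gives the monic gcd k - 4.
Cancel k - 4 from numerator and denominator to get the reduced form.

(-k^2 + 4k - 10)/(4k^2 - 8k - 60)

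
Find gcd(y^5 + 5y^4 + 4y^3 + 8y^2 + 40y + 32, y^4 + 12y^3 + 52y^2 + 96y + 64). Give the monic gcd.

y^2 + 6y + 8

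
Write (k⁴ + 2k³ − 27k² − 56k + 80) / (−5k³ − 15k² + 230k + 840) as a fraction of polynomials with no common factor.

By polynomial division,
  k⁴ + 2k³ − 27k² − 56k + 80 = (−(1/5)k + 1/5)(−5k³ − 15k² + 230k + 840) + (22k² + 66k − 88)
  −5k³ − 15k² + 230k + 840 = (−(5/22)k)(22k² + 66k − 88) + (210k + 840)
  22k² + 66k − 88 = ((11/105)k − 11/105)(210k + 840) + (0)
Last nonzero remainder: 210k + 840. Dividing through by 210 gives the monic gcd k + 4.
Cancel k + 4 from numerator and denominator to get the reduced form.

(−k³ + 2k² + 19k − 20)/(5k² − 5k − 210)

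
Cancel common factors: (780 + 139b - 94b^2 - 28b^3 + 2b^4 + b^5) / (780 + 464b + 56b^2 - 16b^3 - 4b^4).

Repeated division with remainder:
  b^5 + 2b^4 - 28b^3 - 94b^2 + 139b + 780 = (-(1/4)b + 1/2)(-4b^4 - 16b^3 + 56b^2 + 464b + 780) + (-6b^3 - 6b^2 + 102b + 390)
  -4b^4 - 16b^3 + 56b^2 + 464b + 780 = ((2/3)b + 2)(-6b^3 - 6b^2 + 102b + 390) + (0)
Last nonzero remainder: -6b^3 - 6b^2 + 102b + 390. Dividing through by -6 gives the monic gcd b^3 + b^2 - 17b - 65.
Cancel b^3 + b^2 - 17b - 65 from numerator and denominator to get the reduced form.

(12 - b - b^2)/(12 + 4b)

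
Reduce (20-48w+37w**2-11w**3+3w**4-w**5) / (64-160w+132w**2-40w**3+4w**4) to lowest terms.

(20-8w+w**2-w**3)/(64-32w+4w**2)

Euclidean algorithm in ℚ[w]:
  -w**5+3w**4-11w**3+37w**2-48w+20 = (-(1/4)w-7/4)(4w**4-40w**3+132w**2-160w+64) + (-48w**3+228w**2-312w+132)
  4w**4-40w**3+132w**2-160w+64 = (-(1/12)w+7/16)(-48w**3+228w**2-312w+132) + ((25/4)w**2-(25/2)w+25/4)
  -48w**3+228w**2-312w+132 = (-(192/25)w+528/25)((25/4)w**2-(25/2)w+25/4) + (0)
Last nonzero remainder: (25/4)w**2-(25/2)w+25/4. Dividing through by 25/4 gives the monic gcd w**2-2w+1.
Cancel w**2-2w+1 from numerator and denominator to get the reduced form.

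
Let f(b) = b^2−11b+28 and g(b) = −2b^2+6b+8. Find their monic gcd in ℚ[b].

b−4

Euclidean algorithm in ℚ[b]:
  b^2−11b+28 = (−1/2)(−2b^2+6b+8) + (−8b+32)
  −2b^2+6b+8 = ((1/4)b+1/4)(−8b+32) + (0)
Last nonzero remainder: −8b+32. Dividing through by −8 gives the monic gcd b−4.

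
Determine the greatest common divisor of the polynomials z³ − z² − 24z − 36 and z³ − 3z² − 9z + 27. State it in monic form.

Euclidean algorithm in ℚ[z]:
  z³ − z² − 24z − 36 = (z³ − 3z² − 9z + 27) + (2z² − 15z − 63)
  z³ − 3z² − 9z + 27 = ((1/2)z + 9/4)(2z² − 15z − 63) + ((225/4)z + 675/4)
  2z² − 15z − 63 = ((8/225)z − 28/75)((225/4)z + 675/4) + (0)
Last nonzero remainder: (225/4)z + 675/4. Dividing through by 225/4 gives the monic gcd z + 3.

z + 3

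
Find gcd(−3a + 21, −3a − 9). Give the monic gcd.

Repeated division with remainder:
  −3a + 21 = (−3a − 9) + (30)
  −3a − 9 = (−(1/10)a − 3/10)(30) + (0)
The last nonzero remainder is the constant 30, so the polynomials are coprime and gcd = 1.

1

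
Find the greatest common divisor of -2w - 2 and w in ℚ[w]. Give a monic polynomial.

Apply the Euclidean algorithm:
  -2w - 2 = (-2)(w) + (-2)
  w = (-(1/2)w)(-2) + (0)
The last nonzero remainder is the constant -2, so the polynomials are coprime and gcd = 1.

1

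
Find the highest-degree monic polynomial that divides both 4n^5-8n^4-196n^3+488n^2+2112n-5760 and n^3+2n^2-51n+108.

n^2-7n+12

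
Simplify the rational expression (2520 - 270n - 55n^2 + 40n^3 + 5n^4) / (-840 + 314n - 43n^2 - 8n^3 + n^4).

Repeated division with remainder:
  5n^4 + 40n^3 - 55n^2 - 270n + 2520 = (5)(n^4 - 8n^3 - 43n^2 + 314n - 840) + (80n^3 + 160n^2 - 1840n + 6720)
  n^4 - 8n^3 - 43n^2 + 314n - 840 = ((1/80)n - 1/8)(80n^3 + 160n^2 - 1840n + 6720) + (0)
Last nonzero remainder: 80n^3 + 160n^2 - 1840n + 6720. Dividing through by 80 gives the monic gcd n^3 + 2n^2 - 23n + 84.
Cancel n^3 + 2n^2 - 23n + 84 from numerator and denominator to get the reduced form.

(30 + 5n)/(-10 + n)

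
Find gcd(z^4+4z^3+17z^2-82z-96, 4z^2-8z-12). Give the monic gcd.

Repeated division with remainder:
  z^4+4z^3+17z^2-82z-96 = ((1/4)z^2+(3/2)z+8)(4z^2-8z-12) + (0)
Last nonzero remainder: 4z^2-8z-12. Dividing through by 4 gives the monic gcd z^2-2z-3.

z^2-2z-3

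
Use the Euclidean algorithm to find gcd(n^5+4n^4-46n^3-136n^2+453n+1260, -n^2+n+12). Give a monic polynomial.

n^2-n-12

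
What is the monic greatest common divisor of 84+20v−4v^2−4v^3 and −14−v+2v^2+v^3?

Euclidean algorithm in ℚ[v]:
  −4v^3−4v^2+20v+84 = (−4)(v^3+2v^2−v−14) + (4v^2+16v+28)
  v^3+2v^2−v−14 = ((1/4)v−1/2)(4v^2+16v+28) + (0)
Last nonzero remainder: 4v^2+16v+28. Dividing through by 4 gives the monic gcd v^2+4v+7.

7+4v+v^2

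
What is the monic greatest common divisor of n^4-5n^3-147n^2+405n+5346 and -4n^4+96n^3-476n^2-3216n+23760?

n^3-14n^2-21n+594

By polynomial division,
  n^4-5n^3-147n^2+405n+5346 = (-1/4)(-4n^4+96n^3-476n^2-3216n+23760) + (19n^3-266n^2-399n+11286)
  -4n^4+96n^3-476n^2-3216n+23760 = (-(4/19)n+40/19)(19n^3-266n^2-399n+11286) + (0)
Last nonzero remainder: 19n^3-266n^2-399n+11286. Dividing through by 19 gives the monic gcd n^3-14n^2-21n+594.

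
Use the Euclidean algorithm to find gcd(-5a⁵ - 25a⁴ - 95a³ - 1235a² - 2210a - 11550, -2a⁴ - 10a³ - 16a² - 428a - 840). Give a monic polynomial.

a³ + 3a² + 2a + 210

Euclidean algorithm in ℚ[a]:
  -5a⁵ - 25a⁴ - 95a³ - 1235a² - 2210a - 11550 = ((5/2)a)(-2a⁴ - 10a³ - 16a² - 428a - 840) + (-55a³ - 165a² - 110a - 11550)
  -2a⁴ - 10a³ - 16a² - 428a - 840 = ((2/55)a + 4/55)(-55a³ - 165a² - 110a - 11550) + (0)
Last nonzero remainder: -55a³ - 165a² - 110a - 11550. Dividing through by -55 gives the monic gcd a³ + 3a² + 2a + 210.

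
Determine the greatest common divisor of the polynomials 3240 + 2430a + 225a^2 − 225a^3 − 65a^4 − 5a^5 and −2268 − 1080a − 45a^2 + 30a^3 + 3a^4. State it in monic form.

Apply the Euclidean algorithm:
  −5a^5 − 65a^4 − 225a^3 + 225a^2 + 2430a + 3240 = (−(5/3)a − 5)(3a^4 + 30a^3 − 45a^2 − 1080a − 2268) + (−150a^3 − 1800a^2 − 6750a − 8100)
  3a^4 + 30a^3 − 45a^2 − 1080a − 2268 = (−(1/50)a + 1/25)(−150a^3 − 1800a^2 − 6750a − 8100) + (−108a^2 − 972a − 1944)
  −150a^3 − 1800a^2 − 6750a − 8100 = ((25/18)a + 25/6)(−108a^2 − 972a − 1944) + (0)
Last nonzero remainder: −108a^2 − 972a − 1944. Dividing through by −108 gives the monic gcd a^2 + 9a + 18.

18 + 9a + a^2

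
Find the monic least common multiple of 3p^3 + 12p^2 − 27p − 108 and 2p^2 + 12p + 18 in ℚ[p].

p^4 + 7p^3 + 3p^2 − 63p − 108

By polynomial division,
  3p^3 + 12p^2 − 27p − 108 = ((3/2)p − 3)(2p^2 + 12p + 18) + (−18p − 54)
  2p^2 + 12p + 18 = (−(1/9)p − 1/3)(−18p − 54) + (0)
Last nonzero remainder: −18p − 54. Dividing through by −18 gives the monic gcd p + 3.
Then lcm(f, g) = f·g / gcd(f, g); expanding and making the result monic gives the answer.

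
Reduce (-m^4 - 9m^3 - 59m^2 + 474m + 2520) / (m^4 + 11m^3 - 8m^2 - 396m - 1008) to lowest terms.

(-m^2 - 11m - 105)/(m^2 + 13m + 42)

By polynomial division,
  -m^4 - 9m^3 - 59m^2 + 474m + 2520 = (-1)(m^4 + 11m^3 - 8m^2 - 396m - 1008) + (2m^3 - 67m^2 + 78m + 1512)
  m^4 + 11m^3 - 8m^2 - 396m - 1008 = ((1/2)m + 89/4)(2m^3 - 67m^2 + 78m + 1512) + ((5775/4)m^2 - (5775/2)m - 34650)
  2m^3 - 67m^2 + 78m + 1512 = ((8/5775)m - 12/275)((5775/4)m^2 - (5775/2)m - 34650) + (0)
Last nonzero remainder: (5775/4)m^2 - (5775/2)m - 34650. Dividing through by 5775/4 gives the monic gcd m^2 - 2m - 24.
Cancel m^2 - 2m - 24 from numerator and denominator to get the reduced form.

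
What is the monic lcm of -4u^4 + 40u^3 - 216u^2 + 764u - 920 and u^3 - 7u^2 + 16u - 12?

Euclidean algorithm in ℚ[u]:
  -4u^4 + 40u^3 - 216u^2 + 764u - 920 = (-4u + 12)(u^3 - 7u^2 + 16u - 12) + (-68u^2 + 524u - 776)
  u^3 - 7u^2 + 16u - 12 = (-(1/68)u - 3/289)(-68u^2 + 524u - 776) + ((2898/289)u - 5796/289)
  -68u^2 + 524u - 776 = (-(9826/1449)u + 56066/1449)((2898/289)u - 5796/289) + (0)
Last nonzero remainder: (2898/289)u - 5796/289. Dividing through by 2898/289 gives the monic gcd u - 2.
Then lcm(f, g) = f·g / gcd(f, g); expanding and making the result monic gives the answer.

u^6 - 15u^5 + 110u^4 - 521u^3 + 1509u^2 - 2296u + 1380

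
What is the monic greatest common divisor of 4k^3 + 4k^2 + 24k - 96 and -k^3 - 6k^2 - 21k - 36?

k^2 + 3k + 12

Apply the Euclidean algorithm:
  4k^3 + 4k^2 + 24k - 96 = (-4)(-k^3 - 6k^2 - 21k - 36) + (-20k^2 - 60k - 240)
  -k^3 - 6k^2 - 21k - 36 = ((1/20)k + 3/20)(-20k^2 - 60k - 240) + (0)
Last nonzero remainder: -20k^2 - 60k - 240. Dividing through by -20 gives the monic gcd k^2 + 3k + 12.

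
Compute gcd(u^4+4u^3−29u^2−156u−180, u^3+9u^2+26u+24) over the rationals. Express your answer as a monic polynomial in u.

u^2+5u+6

Euclidean algorithm in ℚ[u]:
  u^4+4u^3−29u^2−156u−180 = (u−5)(u^3+9u^2+26u+24) + (−10u^2−50u−60)
  u^3+9u^2+26u+24 = (−(1/10)u−2/5)(−10u^2−50u−60) + (0)
Last nonzero remainder: −10u^2−50u−60. Dividing through by −10 gives the monic gcd u^2+5u+6.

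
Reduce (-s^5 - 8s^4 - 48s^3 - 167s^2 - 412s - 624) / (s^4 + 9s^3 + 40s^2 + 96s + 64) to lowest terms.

(-s^3 - 4s^2 - 16s - 39)/(s^2 + 5s + 4)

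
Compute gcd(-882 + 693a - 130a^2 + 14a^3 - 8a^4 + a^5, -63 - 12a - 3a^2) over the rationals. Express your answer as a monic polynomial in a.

21 + 4a + a^2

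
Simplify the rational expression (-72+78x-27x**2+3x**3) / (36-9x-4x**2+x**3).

(-6+3x)/(3+x)

Euclidean algorithm in ℚ[x]:
  3x**3-27x**2+78x-72 = (3)(x**3-4x**2-9x+36) + (-15x**2+105x-180)
  x**3-4x**2-9x+36 = (-(1/15)x-1/5)(-15x**2+105x-180) + (0)
Last nonzero remainder: -15x**2+105x-180. Dividing through by -15 gives the monic gcd x**2-7x+12.
Cancel x**2-7x+12 from numerator and denominator to get the reduced form.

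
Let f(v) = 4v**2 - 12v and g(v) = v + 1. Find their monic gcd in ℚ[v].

1

Apply the Euclidean algorithm:
  4v**2 - 12v = (4v - 16)(v + 1) + (16)
  v + 1 = ((1/16)v + 1/16)(16) + (0)
The last nonzero remainder is the constant 16, so the polynomials are coprime and gcd = 1.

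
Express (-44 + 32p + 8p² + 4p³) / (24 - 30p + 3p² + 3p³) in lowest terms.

(44 + 12p + 4p²)/(-24 + 6p + 3p²)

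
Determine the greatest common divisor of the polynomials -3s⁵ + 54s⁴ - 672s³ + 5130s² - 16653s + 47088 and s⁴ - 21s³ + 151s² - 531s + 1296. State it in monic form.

s³ - 12s² + 43s - 144

By polynomial division,
  -3s⁵ + 54s⁴ - 672s³ + 5130s² - 16653s + 47088 = (-3s - 9)(s⁴ - 21s³ + 151s² - 531s + 1296) + (-408s³ + 4896s² - 17544s + 58752)
  s⁴ - 21s³ + 151s² - 531s + 1296 = (-(1/408)s + 3/136)(-408s³ + 4896s² - 17544s + 58752) + (0)
Last nonzero remainder: -408s³ + 4896s² - 17544s + 58752. Dividing through by -408 gives the monic gcd s³ - 12s² + 43s - 144.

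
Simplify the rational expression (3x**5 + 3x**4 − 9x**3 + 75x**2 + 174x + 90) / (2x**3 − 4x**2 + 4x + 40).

Apply the Euclidean algorithm:
  3x**5 + 3x**4 − 9x**3 + 75x**2 + 174x + 90 = ((3/2)x**2 + (9/2)x + 3/2)(2x**3 − 4x**2 + 4x + 40) + (3x**2 − 12x + 30)
  2x**3 − 4x**2 + 4x + 40 = ((2/3)x + 4/3)(3x**2 − 12x + 30) + (0)
Last nonzero remainder: 3x**2 − 12x + 30. Dividing through by 3 gives the monic gcd x**2 − 4x + 10.
Cancel x**2 − 4x + 10 from numerator and denominator to get the reduced form.

(3x**3 + 15x**2 + 21x + 9)/(2x + 4)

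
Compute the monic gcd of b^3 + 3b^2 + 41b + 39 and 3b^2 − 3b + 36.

Repeated division with remainder:
  b^3 + 3b^2 + 41b + 39 = ((1/3)b + 4/3)(3b^2 − 3b + 36) + (33b − 9)
  3b^2 − 3b + 36 = ((1/11)b − 8/121)(33b − 9) + (4284/121)
  33b − 9 = ((1331/1428)b − 121/476)(4284/121) + (0)
The last nonzero remainder is the constant 4284/121, so the polynomials are coprime and gcd = 1.

1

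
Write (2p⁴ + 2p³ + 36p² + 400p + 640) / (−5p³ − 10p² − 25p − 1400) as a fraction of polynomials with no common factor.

(−2p² − 12p − 16)/(5p + 35)

Euclidean algorithm in ℚ[p]:
  2p⁴ + 2p³ + 36p² + 400p + 640 = (−(2/5)p + 2/5)(−5p³ − 10p² − 25p − 1400) + (30p² − 150p + 1200)
  −5p³ − 10p² − 25p − 1400 = (−(1/6)p − 7/6)(30p² − 150p + 1200) + (0)
Last nonzero remainder: 30p² − 150p + 1200. Dividing through by 30 gives the monic gcd p² − 5p + 40.
Cancel p² − 5p + 40 from numerator and denominator to get the reduced form.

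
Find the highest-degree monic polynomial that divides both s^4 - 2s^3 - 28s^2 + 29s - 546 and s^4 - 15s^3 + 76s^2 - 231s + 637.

Apply the Euclidean algorithm:
  s^4 - 2s^3 - 28s^2 + 29s - 546 = (s^4 - 15s^3 + 76s^2 - 231s + 637) + (13s^3 - 104s^2 + 260s - 1183)
  s^4 - 15s^3 + 76s^2 - 231s + 637 = ((1/13)s - 7/13)(13s^3 - 104s^2 + 260s - 1183) + (0)
Last nonzero remainder: 13s^3 - 104s^2 + 260s - 1183. Dividing through by 13 gives the monic gcd s^3 - 8s^2 + 20s - 91.

s^3 - 8s^2 + 20s - 91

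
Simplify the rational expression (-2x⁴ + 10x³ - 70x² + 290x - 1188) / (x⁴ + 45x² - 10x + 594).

(-2x² + 14x - 44)/(x² - 2x + 22)

Euclidean algorithm in ℚ[x]:
  -2x⁴ + 10x³ - 70x² + 290x - 1188 = (-2)(x⁴ + 45x² - 10x + 594) + (10x³ + 20x² + 270x)
  x⁴ + 45x² - 10x + 594 = ((1/10)x - 1/5)(10x³ + 20x² + 270x) + (22x² + 44x + 594)
  10x³ + 20x² + 270x = ((5/11)x)(22x² + 44x + 594) + (0)
Last nonzero remainder: 22x² + 44x + 594. Dividing through by 22 gives the monic gcd x² + 2x + 27.
Cancel x² + 2x + 27 from numerator and denominator to get the reduced form.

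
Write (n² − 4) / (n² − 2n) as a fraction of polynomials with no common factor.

By polynomial division,
  n² − 4 = (n² − 2n) + (2n − 4)
  n² − 2n = ((1/2)n)(2n − 4) + (0)
Last nonzero remainder: 2n − 4. Dividing through by 2 gives the monic gcd n − 2.
Cancel n − 2 from numerator and denominator to get the reduced form.

(n + 2)/(n)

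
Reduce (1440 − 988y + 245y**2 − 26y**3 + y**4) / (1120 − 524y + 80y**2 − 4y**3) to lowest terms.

(−36 + 13y − y**2)/(−28 + 4y)

Apply the Euclidean algorithm:
  y**4 − 26y**3 + 245y**2 − 988y + 1440 = (−(1/4)y + 3/2)(−4y**3 + 80y**2 − 524y + 1120) + (−6y**2 + 78y − 240)
  −4y**3 + 80y**2 − 524y + 1120 = ((2/3)y − 14/3)(−6y**2 + 78y − 240) + (0)
Last nonzero remainder: −6y**2 + 78y − 240. Dividing through by −6 gives the monic gcd y**2 − 13y + 40.
Cancel y**2 − 13y + 40 from numerator and denominator to get the reduced form.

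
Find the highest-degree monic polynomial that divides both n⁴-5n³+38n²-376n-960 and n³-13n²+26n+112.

By polynomial division,
  n⁴-5n³+38n²-376n-960 = (n+8)(n³-13n²+26n+112) + (116n²-696n-1856)
  n³-13n²+26n+112 = ((1/116)n-7/116)(116n²-696n-1856) + (0)
Last nonzero remainder: 116n²-696n-1856. Dividing through by 116 gives the monic gcd n²-6n-16.

n²-6n-16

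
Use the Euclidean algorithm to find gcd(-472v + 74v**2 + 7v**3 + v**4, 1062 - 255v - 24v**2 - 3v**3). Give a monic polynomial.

By polynomial division,
  v**4 + 7v**3 + 74v**2 - 472v = (-(1/3)v + 1/3)(-3v**3 - 24v**2 - 255v + 1062) + (-3v**2 - 33v - 354)
  -3v**3 - 24v**2 - 255v + 1062 = (v - 3)(-3v**2 - 33v - 354) + (0)
Last nonzero remainder: -3v**2 - 33v - 354. Dividing through by -3 gives the monic gcd v**2 + 11v + 118.

118 + 11v + v**2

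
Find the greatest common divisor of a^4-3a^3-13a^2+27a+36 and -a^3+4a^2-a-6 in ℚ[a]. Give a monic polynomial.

a^2-2a-3

Apply the Euclidean algorithm:
  a^4-3a^3-13a^2+27a+36 = (-a-1)(-a^3+4a^2-a-6) + (-10a^2+20a+30)
  -a^3+4a^2-a-6 = ((1/10)a-1/5)(-10a^2+20a+30) + (0)
Last nonzero remainder: -10a^2+20a+30. Dividing through by -10 gives the monic gcd a^2-2a-3.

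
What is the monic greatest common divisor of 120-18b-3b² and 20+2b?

10+b

Repeated division with remainder:
  -3b²-18b+120 = (-(3/2)b+6)(2b+20) + (0)
Last nonzero remainder: 2b+20. Dividing through by 2 gives the monic gcd b+10.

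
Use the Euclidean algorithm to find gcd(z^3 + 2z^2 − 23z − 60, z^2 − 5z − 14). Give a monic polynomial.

1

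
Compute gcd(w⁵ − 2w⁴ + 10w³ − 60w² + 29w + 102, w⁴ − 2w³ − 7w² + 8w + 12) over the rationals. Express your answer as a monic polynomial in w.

w³ − 4w² + w + 6

Repeated division with remainder:
  w⁵ − 2w⁴ + 10w³ − 60w² + 29w + 102 = (w)(w⁴ − 2w³ − 7w² + 8w + 12) + (17w³ − 68w² + 17w + 102)
  w⁴ − 2w³ − 7w² + 8w + 12 = ((1/17)w + 2/17)(17w³ − 68w² + 17w + 102) + (0)
Last nonzero remainder: 17w³ − 68w² + 17w + 102. Dividing through by 17 gives the monic gcd w³ − 4w² + w + 6.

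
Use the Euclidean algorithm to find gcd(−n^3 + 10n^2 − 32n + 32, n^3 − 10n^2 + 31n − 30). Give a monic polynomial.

Repeated division with remainder:
  −n^3 + 10n^2 − 32n + 32 = (−1)(n^3 − 10n^2 + 31n − 30) + (−n + 2)
  n^3 − 10n^2 + 31n − 30 = (−n^2 + 8n − 15)(−n + 2) + (0)
Last nonzero remainder: −n + 2. Dividing through by −1 gives the monic gcd n − 2.

n − 2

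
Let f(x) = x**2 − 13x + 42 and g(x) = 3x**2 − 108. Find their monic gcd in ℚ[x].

By polynomial division,
  x**2 − 13x + 42 = (1/3)(3x**2 − 108) + (−13x + 78)
  3x**2 − 108 = (−(3/13)x − 18/13)(−13x + 78) + (0)
Last nonzero remainder: −13x + 78. Dividing through by −13 gives the monic gcd x − 6.

x − 6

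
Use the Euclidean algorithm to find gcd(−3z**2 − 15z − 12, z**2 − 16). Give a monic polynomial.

z + 4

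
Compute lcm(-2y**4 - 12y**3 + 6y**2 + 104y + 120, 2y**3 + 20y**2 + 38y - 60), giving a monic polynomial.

By polynomial division,
  -2y**4 - 12y**3 + 6y**2 + 104y + 120 = (-y + 4)(2y**3 + 20y**2 + 38y - 60) + (-36y**2 - 108y + 360)
  2y**3 + 20y**2 + 38y - 60 = (-(1/18)y - 7/18)(-36y**2 - 108y + 360) + (16y + 80)
  -36y**2 - 108y + 360 = (-(9/4)y + 9/2)(16y + 80) + (0)
Last nonzero remainder: 16y + 80. Dividing through by 16 gives the monic gcd y + 5.
Then lcm(f, g) = f·g / gcd(f, g); expanding and making the result monic gives the answer.

y**6 + 11y**5 + 21y**4 - 103y**3 - 302y**2 + 12y + 360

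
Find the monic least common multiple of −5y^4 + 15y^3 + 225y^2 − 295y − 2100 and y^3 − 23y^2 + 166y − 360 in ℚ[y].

y^6 − 22y^5 + 102y^4 + 644y^3 − 4751y^2 − 2670y + 37800

Repeated division with remainder:
  −5y^4 + 15y^3 + 225y^2 − 295y − 2100 = (−5y − 100)(y^3 − 23y^2 + 166y − 360) + (−1245y^2 + 14505y − 38100)
  y^3 − 23y^2 + 166y − 360 = (−(1/1245)y + 314/34445)(−1245y^2 + 14505y − 38100) + ((21840/6889)y − 87360/6889)
  −1245y^2 + 14505y − 38100 = (−(571787/1456)y + 4374515/1456)((21840/6889)y − 87360/6889) + (0)
Last nonzero remainder: (21840/6889)y − 87360/6889. Dividing through by 21840/6889 gives the monic gcd y − 4.
Then lcm(f, g) = f·g / gcd(f, g); expanding and making the result monic gives the answer.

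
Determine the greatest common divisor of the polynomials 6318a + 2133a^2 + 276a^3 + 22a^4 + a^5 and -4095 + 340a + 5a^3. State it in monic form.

117 + 7a + a^2

Repeated division with remainder:
  a^5 + 22a^4 + 276a^3 + 2133a^2 + 6318a = ((1/5)a^2 + (22/5)a + 208/5)(5a^3 + 340a - 4095) + (1456a^2 + 10192a + 170352)
  5a^3 + 340a - 4095 = ((5/1456)a - 5/208)(1456a^2 + 10192a + 170352) + (0)
Last nonzero remainder: 1456a^2 + 10192a + 170352. Dividing through by 1456 gives the monic gcd a^2 + 7a + 117.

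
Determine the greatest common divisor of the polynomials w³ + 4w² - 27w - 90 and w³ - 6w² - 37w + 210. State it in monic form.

w² + w - 30

Euclidean algorithm in ℚ[w]:
  w³ + 4w² - 27w - 90 = (w³ - 6w² - 37w + 210) + (10w² + 10w - 300)
  w³ - 6w² - 37w + 210 = ((1/10)w - 7/10)(10w² + 10w - 300) + (0)
Last nonzero remainder: 10w² + 10w - 300. Dividing through by 10 gives the monic gcd w² + w - 30.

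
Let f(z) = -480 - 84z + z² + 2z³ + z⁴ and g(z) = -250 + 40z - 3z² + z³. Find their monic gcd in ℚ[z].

-5 + z

Apply the Euclidean algorithm:
  z⁴ + 2z³ + z² - 84z - 480 = (z + 5)(z³ - 3z² + 40z - 250) + (-24z² - 34z + 770)
  z³ - 3z² + 40z - 250 = (-(1/24)z + 53/288)(-24z² - 34z + 770) + ((11281/144)z - 56405/144)
  -24z² - 34z + 770 = (-(3456/11281)z - 22176/11281)((11281/144)z - 56405/144) + (0)
Last nonzero remainder: (11281/144)z - 56405/144. Dividing through by 11281/144 gives the monic gcd z - 5.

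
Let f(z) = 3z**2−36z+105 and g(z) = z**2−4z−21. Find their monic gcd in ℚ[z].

z−7

By polynomial division,
  3z**2−36z+105 = (3)(z**2−4z−21) + (−24z+168)
  z**2−4z−21 = (−(1/24)z−1/8)(−24z+168) + (0)
Last nonzero remainder: −24z+168. Dividing through by −24 gives the monic gcd z−7.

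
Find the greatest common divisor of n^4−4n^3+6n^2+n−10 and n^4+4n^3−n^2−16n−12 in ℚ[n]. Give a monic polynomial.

n^2−n−2

Euclidean algorithm in ℚ[n]:
  n^4−4n^3+6n^2+n−10 = (n^4+4n^3−n^2−16n−12) + (−8n^3+7n^2+17n+2)
  n^4+4n^3−n^2−16n−12 = (−(1/8)n−39/64)(−8n^3+7n^2+17n+2) + ((345/64)n^2−(345/64)n−345/32)
  −8n^3+7n^2+17n+2 = (−(512/345)n−64/345)((345/64)n^2−(345/64)n−345/32) + (0)
Last nonzero remainder: (345/64)n^2−(345/64)n−345/32. Dividing through by 345/64 gives the monic gcd n^2−n−2.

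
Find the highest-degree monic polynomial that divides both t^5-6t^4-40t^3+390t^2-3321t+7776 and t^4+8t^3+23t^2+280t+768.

t^2-3t+32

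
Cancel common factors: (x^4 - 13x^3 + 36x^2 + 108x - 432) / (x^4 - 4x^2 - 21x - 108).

By polynomial division,
  x^4 - 13x^3 + 36x^2 + 108x - 432 = (x^4 - 4x^2 - 21x - 108) + (-13x^3 + 40x^2 + 129x - 324)
  x^4 - 4x^2 - 21x - 108 = (-(1/13)x - 40/169)(-13x^3 + 40x^2 + 129x - 324) + ((2601/169)x^2 - (2601/169)x - 31212/169)
  -13x^3 + 40x^2 + 129x - 324 = (-(2197/2601)x + 507/289)((2601/169)x^2 - (2601/169)x - 31212/169) + (0)
Last nonzero remainder: (2601/169)x^2 - (2601/169)x - 31212/169. Dividing through by 2601/169 gives the monic gcd x^2 - x - 12.
Cancel x^2 - x - 12 from numerator and denominator to get the reduced form.

(x^2 - 12x + 36)/(x^2 + x + 9)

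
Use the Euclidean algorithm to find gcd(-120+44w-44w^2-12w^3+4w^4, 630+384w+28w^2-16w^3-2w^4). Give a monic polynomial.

By polynomial division,
  4w^4-12w^3-44w^2+44w-120 = (-2)(-2w^4-16w^3+28w^2+384w+630) + (-44w^3+12w^2+812w+1140)
  -2w^4-16w^3+28w^2+384w+630 = ((1/22)w+91/242)(-44w^3+12w^2+812w+1140) + (-(1624/121)w^2+(3248/121)w+24360/121)
  -44w^3+12w^2+812w+1140 = ((1331/406)w+2299/406)(-(1624/121)w^2+(3248/121)w+24360/121) + (0)
Last nonzero remainder: -(1624/121)w^2+(3248/121)w+24360/121. Dividing through by -1624/121 gives the monic gcd w^2-2w-15.

-15-2w+w^2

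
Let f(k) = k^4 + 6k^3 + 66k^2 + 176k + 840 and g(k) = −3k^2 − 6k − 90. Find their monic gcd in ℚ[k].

k^2 + 2k + 30

Repeated division with remainder:
  k^4 + 6k^3 + 66k^2 + 176k + 840 = (−(1/3)k^2 − (4/3)k − 28/3)(−3k^2 − 6k − 90) + (0)
Last nonzero remainder: −3k^2 − 6k − 90. Dividing through by −3 gives the monic gcd k^2 + 2k + 30.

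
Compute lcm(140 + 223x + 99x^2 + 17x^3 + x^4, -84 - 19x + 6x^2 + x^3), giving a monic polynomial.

Repeated division with remainder:
  x^4 + 17x^3 + 99x^2 + 223x + 140 = (x + 11)(x^3 + 6x^2 - 19x - 84) + (52x^2 + 516x + 1064)
  x^3 + 6x^2 - 19x - 84 = ((1/52)x - 51/676)(52x^2 + 516x + 1064) + (-(90/169)x - 630/169)
  52x^2 + 516x + 1064 = (-(4394/45)x - 12844/45)(-(90/169)x - 630/169) + (0)
Last nonzero remainder: -(90/169)x - 630/169. Dividing through by -90/169 gives the monic gcd x + 7.
Then lcm(f, g) = f·g / gcd(f, g); expanding and making the result monic gives the answer.

-1680 - 2816x - 1271x^2 - 80x^3 + 70x^4 + 16x^5 + x^6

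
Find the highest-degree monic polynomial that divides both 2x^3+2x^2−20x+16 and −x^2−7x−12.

Apply the Euclidean algorithm:
  2x^3+2x^2−20x+16 = (−2x+12)(−x^2−7x−12) + (40x+160)
  −x^2−7x−12 = (−(1/40)x−3/40)(40x+160) + (0)
Last nonzero remainder: 40x+160. Dividing through by 40 gives the monic gcd x+4.

x+4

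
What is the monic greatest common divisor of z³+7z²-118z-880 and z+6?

1

Apply the Euclidean algorithm:
  z³+7z²-118z-880 = (z²+z-124)(z+6) + (-136)
  z+6 = (-(1/136)z-3/68)(-136) + (0)
The last nonzero remainder is the constant -136, so the polynomials are coprime and gcd = 1.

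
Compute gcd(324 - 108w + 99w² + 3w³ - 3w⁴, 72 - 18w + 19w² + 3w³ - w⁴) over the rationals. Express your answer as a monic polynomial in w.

-18 + 9w - 7w² + w³

Apply the Euclidean algorithm:
  -3w⁴ + 3w³ + 99w² - 108w + 324 = (3)(-w⁴ + 3w³ + 19w² - 18w + 72) + (-6w³ + 42w² - 54w + 108)
  -w⁴ + 3w³ + 19w² - 18w + 72 = ((1/6)w + 2/3)(-6w³ + 42w² - 54w + 108) + (0)
Last nonzero remainder: -6w³ + 42w² - 54w + 108. Dividing through by -6 gives the monic gcd w³ - 7w² + 9w - 18.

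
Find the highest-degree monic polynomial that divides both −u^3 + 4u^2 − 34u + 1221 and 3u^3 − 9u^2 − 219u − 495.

u − 11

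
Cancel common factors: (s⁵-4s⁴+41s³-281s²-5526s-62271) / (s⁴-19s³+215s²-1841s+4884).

(s²+11s+51)/(s-4)

Repeated division with remainder:
  s⁵-4s⁴+41s³-281s²-5526s-62271 = (s+15)(s⁴-19s³+215s²-1841s+4884) + (111s³-1665s²+17205s-135531)
  s⁴-19s³+215s²-1841s+4884 = ((1/111)s-4/111)(111s³-1665s²+17205s-135531) + (0)
Last nonzero remainder: 111s³-1665s²+17205s-135531. Dividing through by 111 gives the monic gcd s³-15s²+155s-1221.
Cancel s³-15s²+155s-1221 from numerator and denominator to get the reduced form.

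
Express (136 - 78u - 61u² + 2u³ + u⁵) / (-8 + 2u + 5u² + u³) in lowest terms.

By polynomial division,
  u⁵ + 2u³ - 61u² - 78u + 136 = (u² - 5u + 25)(u³ + 5u² + 2u - 8) + (-168u² - 168u + 336)
  u³ + 5u² + 2u - 8 = (-(1/168)u - 1/42)(-168u² - 168u + 336) + (0)
Last nonzero remainder: -168u² - 168u + 336. Dividing through by -168 gives the monic gcd u² + u - 2.
Cancel u² + u - 2 from numerator and denominator to get the reduced form.

(-68 + 5u - u² + u³)/(4 + u)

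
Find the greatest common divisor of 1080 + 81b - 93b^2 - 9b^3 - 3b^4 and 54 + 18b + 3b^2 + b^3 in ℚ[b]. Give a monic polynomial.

3 + b

Euclidean algorithm in ℚ[b]:
  -3b^4 - 9b^3 - 93b^2 + 81b + 1080 = (-3b)(b^3 + 3b^2 + 18b + 54) + (-39b^2 + 243b + 1080)
  b^3 + 3b^2 + 18b + 54 = (-(1/39)b - 40/169)(-39b^2 + 243b + 1080) + ((17442/169)b + 52326/169)
  -39b^2 + 243b + 1080 = (-(2197/5814)b + 3380/969)((17442/169)b + 52326/169) + (0)
Last nonzero remainder: (17442/169)b + 52326/169. Dividing through by 17442/169 gives the monic gcd b + 3.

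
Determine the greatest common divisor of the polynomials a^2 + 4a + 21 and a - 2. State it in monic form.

Euclidean algorithm in ℚ[a]:
  a^2 + 4a + 21 = (a + 6)(a - 2) + (33)
  a - 2 = ((1/33)a - 2/33)(33) + (0)
The last nonzero remainder is the constant 33, so the polynomials are coprime and gcd = 1.

1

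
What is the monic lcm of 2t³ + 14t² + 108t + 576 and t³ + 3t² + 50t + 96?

t⁴ + 9t³ + 68t² + 396t + 576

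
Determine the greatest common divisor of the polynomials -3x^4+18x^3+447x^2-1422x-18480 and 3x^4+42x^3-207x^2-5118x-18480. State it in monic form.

Apply the Euclidean algorithm:
  -3x^4+18x^3+447x^2-1422x-18480 = (-1)(3x^4+42x^3-207x^2-5118x-18480) + (60x^3+240x^2-6540x-36960)
  3x^4+42x^3-207x^2-5118x-18480 = ((1/20)x+1/2)(60x^3+240x^2-6540x-36960) + (0)
Last nonzero remainder: 60x^3+240x^2-6540x-36960. Dividing through by 60 gives the monic gcd x^3+4x^2-109x-616.

x^3+4x^2-109x-616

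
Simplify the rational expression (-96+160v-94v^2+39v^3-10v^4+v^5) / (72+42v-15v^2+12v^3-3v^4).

(-4+5v-v^2)/(3+3v)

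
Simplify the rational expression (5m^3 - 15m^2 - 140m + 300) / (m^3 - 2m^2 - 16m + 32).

Euclidean algorithm in ℚ[m]:
  5m^3 - 15m^2 - 140m + 300 = (5)(m^3 - 2m^2 - 16m + 32) + (-5m^2 - 60m + 140)
  m^3 - 2m^2 - 16m + 32 = (-(1/5)m + 14/5)(-5m^2 - 60m + 140) + (180m - 360)
  -5m^2 - 60m + 140 = (-(1/36)m - 7/18)(180m - 360) + (0)
Last nonzero remainder: 180m - 360. Dividing through by 180 gives the monic gcd m - 2.
Cancel m - 2 from numerator and denominator to get the reduced form.

(5m^2 - 5m - 150)/(m^2 - 16)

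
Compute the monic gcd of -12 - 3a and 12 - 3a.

Euclidean algorithm in ℚ[a]:
  -3a - 12 = (-3a + 12) + (-24)
  -3a + 12 = ((1/8)a - 1/2)(-24) + (0)
The last nonzero remainder is the constant -24, so the polynomials are coprime and gcd = 1.

1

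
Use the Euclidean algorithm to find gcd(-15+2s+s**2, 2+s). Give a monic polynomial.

1

Repeated division with remainder:
  s**2+2s-15 = (s)(s+2) + (-15)
  s+2 = (-(1/15)s-2/15)(-15) + (0)
The last nonzero remainder is the constant -15, so the polynomials are coprime and gcd = 1.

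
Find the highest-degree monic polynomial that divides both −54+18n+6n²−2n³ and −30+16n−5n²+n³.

Repeated division with remainder:
  −2n³+6n²+18n−54 = (−2)(n³−5n²+16n−30) + (−4n²+50n−114)
  n³−5n²+16n−30 = (−(1/4)n−15/8)(−4n²+50n−114) + ((325/4)n−975/4)
  −4n²+50n−114 = (−(16/325)n+152/325)((325/4)n−975/4) + (0)
Last nonzero remainder: (325/4)n−975/4. Dividing through by 325/4 gives the monic gcd n−3.

−3+n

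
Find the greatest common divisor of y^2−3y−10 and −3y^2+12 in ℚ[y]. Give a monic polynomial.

Apply the Euclidean algorithm:
  y^2−3y−10 = (−1/3)(−3y^2+12) + (−3y−6)
  −3y^2+12 = (y−2)(−3y−6) + (0)
Last nonzero remainder: −3y−6. Dividing through by −3 gives the monic gcd y+2.

y+2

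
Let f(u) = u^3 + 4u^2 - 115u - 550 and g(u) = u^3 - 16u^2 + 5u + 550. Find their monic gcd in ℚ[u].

u^2 - 6u - 55

By polynomial division,
  u^3 + 4u^2 - 115u - 550 = (u^3 - 16u^2 + 5u + 550) + (20u^2 - 120u - 1100)
  u^3 - 16u^2 + 5u + 550 = ((1/20)u - 1/2)(20u^2 - 120u - 1100) + (0)
Last nonzero remainder: 20u^2 - 120u - 1100. Dividing through by 20 gives the monic gcd u^2 - 6u - 55.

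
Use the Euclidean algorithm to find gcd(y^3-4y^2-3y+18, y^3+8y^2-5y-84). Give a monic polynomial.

y-3

Euclidean algorithm in ℚ[y]:
  y^3-4y^2-3y+18 = (y^3+8y^2-5y-84) + (-12y^2+2y+102)
  y^3+8y^2-5y-84 = (-(1/12)y-49/72)(-12y^2+2y+102) + ((175/36)y-175/12)
  -12y^2+2y+102 = (-(432/175)y-1224/175)((175/36)y-175/12) + (0)
Last nonzero remainder: (175/36)y-175/12. Dividing through by 175/36 gives the monic gcd y-3.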